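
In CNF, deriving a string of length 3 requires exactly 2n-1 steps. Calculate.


Chomsky Normal Form derivation:
String length n = 3
Each step either:
  - Splits a nonterminal into two (n-1 such steps)
  - Converts a nonterminal to terminal (n such steps)
Total = (n-1) + n = 2n - 1
= 2(3) - 1
= 6 - 1
= 5

5


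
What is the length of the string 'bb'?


String: 'bb'
Counting characters:
  'b' appears 2 time(s)
Total length = 0 + 2 = 2

2


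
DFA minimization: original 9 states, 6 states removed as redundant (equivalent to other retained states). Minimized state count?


Original DFA: 9 states
Redundant states removed: 6
Minimized states = original - removed
= 9 - 6
= 3

3


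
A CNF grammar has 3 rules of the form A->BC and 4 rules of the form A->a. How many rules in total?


CNF allows two rule forms:
  A -> BC (binary): 3 rules
  A -> a (terminal): 4 rules
Total = 3 + 4 = 7

7


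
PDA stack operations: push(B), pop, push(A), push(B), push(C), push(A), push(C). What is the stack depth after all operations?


Tracing stack operations:
  push(B) -> stack = [B], depth=1
  pop -> removed B, stack = [], depth=0
  push(A) -> stack = [A], depth=1
  push(B) -> stack = [A,B], depth=2
  push(C) -> stack = [A,B,C], depth=3
  push(A) -> stack = [A,B,C,A], depth=4
  push(C) -> stack = [A,B,C,A,C], depth=5
Final depth = 5

5


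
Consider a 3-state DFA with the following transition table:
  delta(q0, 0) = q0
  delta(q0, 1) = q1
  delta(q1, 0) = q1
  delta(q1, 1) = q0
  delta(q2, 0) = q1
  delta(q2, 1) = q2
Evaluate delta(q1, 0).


Looking up transition function:
delta(q1, 0) in the table
Row: q1, Column: 0
Result: q1

q1


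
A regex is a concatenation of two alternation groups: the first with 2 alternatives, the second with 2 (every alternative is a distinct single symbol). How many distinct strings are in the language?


First group: 2 alternatives
Second group: 2 alternatives
Concatenation: each choice from group 1 pairs with each from group 2
Total = 2 x 2 = 4

4


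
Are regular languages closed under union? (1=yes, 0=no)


Regular languages are closed under:
- Union (DFA product construction)
- Intersection (DFA product construction)
- Complement (swap accept/reject states)
- Concatenation (NFA construction)
- Kleene star (NFA construction)
union is in this list
Therefore: closed

1


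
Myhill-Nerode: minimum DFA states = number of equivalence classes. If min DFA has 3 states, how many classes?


Myhill-Nerode theorem:
Number of equivalence classes = number of states in minimal DFA
Minimal DFA states = 3
Therefore equivalence classes = 3

3


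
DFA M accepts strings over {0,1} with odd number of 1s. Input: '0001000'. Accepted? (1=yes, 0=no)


DFA has 2 states: q_even (start, accept=no) and q_odd
Processing string '0001000' character by character:
  Position 0: read '0', 1-count=0 -> q_even (no change)
  Position 1: read '0', 1-count=0 -> q_even (no change)
  Position 2: read '0', 1-count=0 -> q_even (no change)
  Position 3: read '1', 1-count=1 -> q_odd
  Position 4: read '0', 1-count=1 -> q_odd (no change)
  Position 5: read '0', 1-count=1 -> q_odd (no change)
  Position 6: read '0', 1-count=1 -> q_odd (no change)
Final state: q_odd, total 1s = 1 (odd); the DFA requires an odd count -> accept

1


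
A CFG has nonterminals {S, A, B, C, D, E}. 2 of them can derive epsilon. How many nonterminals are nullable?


Nonterminals: {S, A, B, C, D, E}
A nonterminal is nullable if it can derive epsilon
Counting nullable nonterminals: 2
Total nullable = 2

2


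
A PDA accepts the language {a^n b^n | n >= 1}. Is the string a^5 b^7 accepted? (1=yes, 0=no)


Language requires equal numbers of a's and b's
PDA pushes for each 'a', pops for each 'b'
Number of a's = 5
Number of b's = 7
5 != 7 -> Reject

0


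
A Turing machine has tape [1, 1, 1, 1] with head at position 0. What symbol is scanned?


Tape: [1, 1, 1, 1]
Positions: 0 1 2 3
Values:    1 1 1 1
Head at position 0
tape[0] = 1

1


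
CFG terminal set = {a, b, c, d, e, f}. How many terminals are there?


Terminal symbols: a, b, c, d, e, f
Counting each: a (#1), b (#2), c (#3), d (#4), e (#5), f (#6)
Total = 6

6


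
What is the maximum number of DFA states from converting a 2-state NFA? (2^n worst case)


NFA has 2 states
Subset construction: each DFA state = subset of NFA states
Maximum subsets = 2^2
2^2 = 4

4


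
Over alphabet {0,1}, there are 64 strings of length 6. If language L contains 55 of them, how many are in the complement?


Alphabet: {0,1}
String length: 6
Total strings of length 6 = 2^6 = 64
Strings in L = 55
Complement = total - |L|
= 64 - 55
= 9

9


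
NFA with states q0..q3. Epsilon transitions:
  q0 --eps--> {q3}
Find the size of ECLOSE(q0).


Starting from q0
Initialize closure = {q0}
Follow epsilon from q0 -> add q3
Final closure: {q0, q3}
Size = 2

2


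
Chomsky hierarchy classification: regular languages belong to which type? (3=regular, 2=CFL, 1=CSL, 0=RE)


Chomsky hierarchy levels:
  Type 3: Regular (DFA/NFA/regex)
  Type 2: Context-free (PDA)
  Type 1: Context-sensitive
  Type 0: Recursively enumerable (TM)
'regular' corresponds to Type 3

3


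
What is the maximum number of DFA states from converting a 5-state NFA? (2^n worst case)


NFA has 5 states
Subset construction: each DFA state = subset of NFA states
Maximum subsets = 2^5
2^5 = 32

32


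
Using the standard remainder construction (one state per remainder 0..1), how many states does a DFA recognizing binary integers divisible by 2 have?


Divisibility by 2 is tracked via the remainder mod 2: 0, 1, ..., 1
The construction assigns one state to each remainder
Number of remainders = 2

2


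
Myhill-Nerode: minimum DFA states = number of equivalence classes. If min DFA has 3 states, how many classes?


Myhill-Nerode theorem:
Number of equivalence classes = number of states in minimal DFA
Minimal DFA states = 3
Therefore equivalence classes = 3

3


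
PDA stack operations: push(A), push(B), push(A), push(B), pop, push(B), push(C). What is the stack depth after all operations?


Tracing stack operations:
  push(A) -> stack = [A], depth=1
  push(B) -> stack = [A,B], depth=2
  push(A) -> stack = [A,B,A], depth=3
  push(B) -> stack = [A,B,A,B], depth=4
  pop -> removed B, stack = [A,B,A], depth=3
  push(B) -> stack = [A,B,A,B], depth=4
  push(C) -> stack = [A,B,A,B,C], depth=5
Final depth = 5

5


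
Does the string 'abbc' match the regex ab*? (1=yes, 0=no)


Pattern: ab*
String: 'abbc'
Pattern requires: exactly one 'a' followed by zero or more 'b's
First char is 'a' -> OK
Rest 'bbc': all b's? No
Result: 0

0


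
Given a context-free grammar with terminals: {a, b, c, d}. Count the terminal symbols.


Terminal symbols: a, b, c, d
Counting each: a (#1), b (#2), c (#3), d (#4)
Total = 4

4


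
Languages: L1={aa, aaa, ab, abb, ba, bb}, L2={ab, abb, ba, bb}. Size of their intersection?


L1 = {aa, aaa, ab, abb, ba, bb}
L2 = {ab, abb, ba, bb}
Checking each string in L1 against L2:
  'aa': in L2? No
  'aaa': in L2? No
  'ab': in L2? Yes
  'abb': in L2? Yes
  'ba': in L2? Yes
  'bb': in L2? Yes
Intersection = {ab, abb, ba, bb}
|L1 ∩ L2| = 4

4


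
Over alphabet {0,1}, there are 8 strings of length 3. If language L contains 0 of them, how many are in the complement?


Alphabet: {0,1}
String length: 3
Total strings of length 3 = 2^3 = 8
Strings in L = 0
Complement = total - |L|
= 8 - 0
= 8

8


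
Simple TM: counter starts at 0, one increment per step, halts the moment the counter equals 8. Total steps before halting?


Counter starts at 0. Counting sequence:
  Step 1: counter = 1
  Step 2: counter = 2
  Step 3: counter = 3
  Step 4: counter = 4
  Step 5: counter = 5
  Step 6: counter = 6
  Step 7: counter = 7
  Step 8: counter = 8
Counter reached 8 -> halt
Total steps = 8

8


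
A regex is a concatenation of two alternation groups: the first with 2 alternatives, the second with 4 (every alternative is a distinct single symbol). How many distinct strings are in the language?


First group: 2 alternatives
Second group: 4 alternatives
Concatenation: each choice from group 1 pairs with each from group 2
Total = 2 x 4 = 8

8


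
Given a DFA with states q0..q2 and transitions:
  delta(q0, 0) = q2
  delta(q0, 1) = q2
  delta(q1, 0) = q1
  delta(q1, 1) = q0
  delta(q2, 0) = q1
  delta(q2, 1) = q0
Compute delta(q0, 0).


Looking up transition function:
delta(q0, 0) in the table
Row: q0, Column: 0
Result: q2

q2


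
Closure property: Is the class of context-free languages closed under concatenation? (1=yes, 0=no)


CFL closure properties:
  Closed under: union, concatenation, Kleene star
  NOT closed under: intersection, complement
Operation 'concatenation' is in closed list -> Yes (closed)

1


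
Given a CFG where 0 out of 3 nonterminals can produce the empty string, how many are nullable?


Nonterminals: {S, A, B}
A nonterminal is nullable if it can derive epsilon
Counting nullable nonterminals: 0
Total nullable = 0

0


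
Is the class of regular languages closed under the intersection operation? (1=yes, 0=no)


Regular languages are closed under:
- Union (DFA product construction)
- Intersection (DFA product construction)
- Complement (swap accept/reject states)
- Concatenation (NFA construction)
- Kleene star (NFA construction)
intersection is in this list
Therefore: closed

1


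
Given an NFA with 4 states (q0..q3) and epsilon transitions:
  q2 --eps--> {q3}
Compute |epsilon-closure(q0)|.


Starting from q0
Initialize closure = {q0}
q0 has no outgoing epsilon transitions -> nothing to add
Final closure: {q0}
Size = 1

1


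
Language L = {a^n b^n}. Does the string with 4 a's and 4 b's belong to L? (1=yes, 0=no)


Language requires equal numbers of a's and b's
PDA pushes for each 'a', pops for each 'b'
Number of a's = 4
Number of b's = 4
4 == 4 -> Accept

1


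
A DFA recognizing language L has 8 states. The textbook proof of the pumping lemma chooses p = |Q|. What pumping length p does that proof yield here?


Pumping lemma for regular languages (standard proof):
Take p = |Q|, the number of DFA states.
Any string of length >= |Q| passes through |Q|+1 states while reading its first |Q| symbols,
so by pigeonhole some state repeats, giving the loop that can be pumped.
Here |Q| = 8
Therefore the proof uses p = 8

8


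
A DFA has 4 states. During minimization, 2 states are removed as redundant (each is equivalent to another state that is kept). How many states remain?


Original DFA: 4 states
Redundant states removed: 2
Minimized states = original - removed
= 4 - 2
= 2

2


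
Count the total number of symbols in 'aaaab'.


String: 'aaaab'
Counting characters:
  'a' appears 4 time(s)
  'b' appears 1 time(s)
Total length = 4 + 1 = 5

5


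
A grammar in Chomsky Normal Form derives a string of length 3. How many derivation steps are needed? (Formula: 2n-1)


Chomsky Normal Form derivation:
String length n = 3
Each step either:
  - Splits a nonterminal into two (n-1 such steps)
  - Converts a nonterminal to terminal (n such steps)
Total = (n-1) + n = 2n - 1
= 2(3) - 1
= 6 - 1
= 5

5


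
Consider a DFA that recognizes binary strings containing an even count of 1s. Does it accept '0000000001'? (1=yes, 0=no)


DFA has 2 states: q_even (start, accept=yes) and q_odd
Processing string '0000000001' character by character:
  Position 0: read '0', 1-count=0 -> q_even (no change)
  Position 1: read '0', 1-count=0 -> q_even (no change)
  Position 2: read '0', 1-count=0 -> q_even (no change)
  Position 3: read '0', 1-count=0 -> q_even (no change)
  Position 4: read '0', 1-count=0 -> q_even (no change)
  Position 5: read '0', 1-count=0 -> q_even (no change)
  Position 6: read '0', 1-count=0 -> q_even (no change)
  Position 7: read '0', 1-count=0 -> q_even (no change)
  Position 8: read '0', 1-count=0 -> q_even (no change)
  Position 9: read '1', 1-count=1 -> q_odd
Final state: q_odd, total 1s = 1 (odd); the DFA requires an even count -> reject

0


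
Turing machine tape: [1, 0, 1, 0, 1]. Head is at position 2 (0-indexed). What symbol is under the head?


Tape: [1, 0, 1, 0, 1]
Positions: 0 1 2 3 4
Values:    1 0 1 0 1
Head at position 2
tape[2] = 1

1


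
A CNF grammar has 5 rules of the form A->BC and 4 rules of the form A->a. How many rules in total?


CNF allows two rule forms:
  A -> BC (binary): 5 rules
  A -> a (terminal): 4 rules
Total = 5 + 4 = 9

9


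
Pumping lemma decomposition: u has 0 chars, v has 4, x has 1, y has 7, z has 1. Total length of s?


|s| = |u| + |v| + |x| + |y| + |z|
= 0 + 4 + 1 + 7 + 1
= 4 + 1 + 8
= 5 + 8
= 13

13


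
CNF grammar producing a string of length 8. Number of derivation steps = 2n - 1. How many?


Chomsky Normal Form derivation:
String length n = 8
Each step either:
  - Splits a nonterminal into two (n-1 such steps)
  - Converts a nonterminal to terminal (n such steps)
Total = (n-1) + n = 2n - 1
= 2(8) - 1
= 16 - 1
= 15

15


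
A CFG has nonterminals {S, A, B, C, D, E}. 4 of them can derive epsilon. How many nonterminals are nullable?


Nonterminals: {S, A, B, C, D, E}
A nonterminal is nullable if it can derive epsilon
Counting nullable nonterminals: 4
Total nullable = 4

4


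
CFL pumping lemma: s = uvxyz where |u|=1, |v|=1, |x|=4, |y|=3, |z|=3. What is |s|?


|s| = |u| + |v| + |x| + |y| + |z|
= 1 + 1 + 4 + 3 + 3
= 2 + 4 + 6
= 6 + 6
= 12

12


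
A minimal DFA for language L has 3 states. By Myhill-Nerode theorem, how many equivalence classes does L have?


Myhill-Nerode theorem:
Number of equivalence classes = number of states in minimal DFA
Minimal DFA states = 3
Therefore equivalence classes = 3

3


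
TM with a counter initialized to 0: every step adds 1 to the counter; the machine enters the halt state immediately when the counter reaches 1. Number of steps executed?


Counter starts at 0. Counting sequence:
  Step 1: counter = 1
Counter reached 1 -> halt
Total steps = 1

1


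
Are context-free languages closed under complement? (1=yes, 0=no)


CFL closure properties:
  Closed under: union, concatenation, Kleene star
  NOT closed under: intersection, complement
Operation 'complement' is in not-closed list -> No (not closed)

0


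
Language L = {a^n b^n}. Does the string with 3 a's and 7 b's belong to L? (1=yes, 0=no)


Language requires equal numbers of a's and b's
PDA pushes for each 'a', pops for each 'b'
Number of a's = 3
Number of b's = 7
3 != 7 -> Reject

0


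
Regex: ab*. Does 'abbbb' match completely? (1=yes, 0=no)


Pattern: ab*
String: 'abbbb'
Pattern requires: exactly one 'a' followed by zero or more 'b's
First char is 'a' -> OK
Rest 'bbbb': all b's? Yes
Result: 1

1


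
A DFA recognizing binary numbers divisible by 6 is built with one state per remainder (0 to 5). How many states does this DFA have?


Divisibility by 6 is tracked via the remainder mod 6: 0, 1, ..., 5
The construction assigns one state to each remainder
Number of remainders = 6

6


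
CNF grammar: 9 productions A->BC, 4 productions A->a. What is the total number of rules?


CNF allows two rule forms:
  A -> BC (binary): 9 rules
  A -> a (terminal): 4 rules
Total = 9 + 4 = 13

13


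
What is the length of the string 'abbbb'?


String: 'abbbb'
Counting characters:
  'a' appears 1 time(s)
  'b' appears 4 time(s)
Total length = 1 + 4 = 5

5


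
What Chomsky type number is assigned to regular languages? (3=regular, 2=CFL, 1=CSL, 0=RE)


Chomsky hierarchy levels:
  Type 3: Regular (DFA/NFA/regex)
  Type 2: Context-free (PDA)
  Type 1: Context-sensitive
  Type 0: Recursively enumerable (TM)
'regular' corresponds to Type 3

3


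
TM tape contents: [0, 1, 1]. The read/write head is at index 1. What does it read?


Tape: [0, 1, 1]
Positions: 0 1 2
Values:    0 1 1
Head at position 1
tape[1] = 1

1


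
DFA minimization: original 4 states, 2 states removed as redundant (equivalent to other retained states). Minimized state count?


Original DFA: 4 states
Redundant states removed: 2
Minimized states = original - removed
= 4 - 2
= 2

2


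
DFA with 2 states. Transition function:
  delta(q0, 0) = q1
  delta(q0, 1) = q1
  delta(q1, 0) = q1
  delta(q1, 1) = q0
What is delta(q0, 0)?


Looking up transition function:
delta(q0, 0) in the table
Row: q0, Column: 0
Result: q1

q1


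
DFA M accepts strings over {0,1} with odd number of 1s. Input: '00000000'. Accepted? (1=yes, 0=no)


DFA has 2 states: q_even (start, accept=no) and q_odd
Processing string '00000000' character by character:
  Position 0: read '0', 1-count=0 -> q_even (no change)
  Position 1: read '0', 1-count=0 -> q_even (no change)
  Position 2: read '0', 1-count=0 -> q_even (no change)
  Position 3: read '0', 1-count=0 -> q_even (no change)
  Position 4: read '0', 1-count=0 -> q_even (no change)
  Position 5: read '0', 1-count=0 -> q_even (no change)
  Position 6: read '0', 1-count=0 -> q_even (no change)
  Position 7: read '0', 1-count=0 -> q_even (no change)
Final state: q_even, total 1s = 0 (even); the DFA requires an odd count -> reject

0


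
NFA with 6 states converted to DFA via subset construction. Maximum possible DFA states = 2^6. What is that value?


NFA has 6 states
Subset construction: each DFA state = subset of NFA states
Maximum subsets = 2^6
2^6 = 64

64


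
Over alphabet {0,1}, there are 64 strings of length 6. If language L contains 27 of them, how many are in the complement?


Alphabet: {0,1}
String length: 6
Total strings of length 6 = 2^6 = 64
Strings in L = 27
Complement = total - |L|
= 64 - 27
= 37

37


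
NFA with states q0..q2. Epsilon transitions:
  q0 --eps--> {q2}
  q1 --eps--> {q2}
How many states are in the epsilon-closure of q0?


Starting from q0
Initialize closure = {q0}
Follow epsilon from q0 -> add q2
Final closure: {q0, q2}
Size = 2

2


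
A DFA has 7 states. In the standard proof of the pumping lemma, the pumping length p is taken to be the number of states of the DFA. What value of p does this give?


Pumping lemma for regular languages (standard proof):
Take p = |Q|, the number of DFA states.
Any string of length >= |Q| passes through |Q|+1 states while reading its first |Q| symbols,
so by pigeonhole some state repeats, giving the loop that can be pumped.
Here |Q| = 7
Therefore the proof uses p = 7

7


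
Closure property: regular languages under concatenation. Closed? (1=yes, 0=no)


Regular languages are closed under:
- Union (DFA product construction)
- Intersection (DFA product construction)
- Complement (swap accept/reject states)
- Concatenation (NFA construction)
- Kleene star (NFA construction)
concatenation is in this list
Therefore: closed

1


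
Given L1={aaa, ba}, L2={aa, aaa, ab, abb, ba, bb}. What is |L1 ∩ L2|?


L1 = {aaa, ba}
L2 = {aa, aaa, ab, abb, ba, bb}
Checking each string in L1 against L2:
  'aaa': in L2? Yes
  'ba': in L2? Yes
Intersection = {aaa, ba}
|L1 ∩ L2| = 2

2


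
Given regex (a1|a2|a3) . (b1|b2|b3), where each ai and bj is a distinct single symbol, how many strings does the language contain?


First group: 3 alternatives
Second group: 3 alternatives
Concatenation: each choice from group 1 pairs with each from group 2
Total = 3 x 3 = 9

9


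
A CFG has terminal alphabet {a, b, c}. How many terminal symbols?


Terminal symbols: a, b, c
Counting each: a (#1), b (#2), c (#3)
Total = 3

3


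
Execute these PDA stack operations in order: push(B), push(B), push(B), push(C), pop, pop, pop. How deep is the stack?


Tracing stack operations:
  push(B) -> stack = [B], depth=1
  push(B) -> stack = [B,B], depth=2
  push(B) -> stack = [B,B,B], depth=3
  push(C) -> stack = [B,B,B,C], depth=4
  pop -> removed C, stack = [B,B,B], depth=3
  pop -> removed B, stack = [B,B], depth=2
  pop -> removed B, stack = [B], depth=1
Final depth = 1

1


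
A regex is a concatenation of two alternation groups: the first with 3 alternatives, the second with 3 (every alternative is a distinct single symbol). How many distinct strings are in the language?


First group: 3 alternatives
Second group: 3 alternatives
Concatenation: each choice from group 1 pairs with each from group 2
Total = 3 x 3 = 9

9


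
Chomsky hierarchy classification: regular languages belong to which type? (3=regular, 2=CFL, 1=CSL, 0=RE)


Chomsky hierarchy levels:
  Type 3: Regular (DFA/NFA/regex)
  Type 2: Context-free (PDA)
  Type 1: Context-sensitive
  Type 0: Recursively enumerable (TM)
'regular' corresponds to Type 3

3


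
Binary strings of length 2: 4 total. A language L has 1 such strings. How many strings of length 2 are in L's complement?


Alphabet: {0,1}
String length: 2
Total strings of length 2 = 2^2 = 4
Strings in L = 1
Complement = total - |L|
= 4 - 1
= 3

3


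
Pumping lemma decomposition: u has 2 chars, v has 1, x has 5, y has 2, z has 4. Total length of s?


|s| = |u| + |v| + |x| + |y| + |z|
= 2 + 1 + 5 + 2 + 4
= 3 + 5 + 6
= 8 + 6
= 14

14


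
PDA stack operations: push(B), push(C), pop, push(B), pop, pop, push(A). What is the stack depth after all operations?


Tracing stack operations:
  push(B) -> stack = [B], depth=1
  push(C) -> stack = [B,C], depth=2
  pop -> removed C, stack = [B], depth=1
  push(B) -> stack = [B,B], depth=2
  pop -> removed B, stack = [B], depth=1
  pop -> removed B, stack = [], depth=0
  push(A) -> stack = [A], depth=1
Final depth = 1

1


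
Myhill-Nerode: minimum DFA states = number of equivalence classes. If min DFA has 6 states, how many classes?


Myhill-Nerode theorem:
Number of equivalence classes = number of states in minimal DFA
Minimal DFA states = 6
Therefore equivalence classes = 6

6


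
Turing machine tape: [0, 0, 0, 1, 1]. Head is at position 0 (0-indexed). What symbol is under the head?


Tape: [0, 0, 0, 1, 1]
Positions: 0 1 2 3 4
Values:    0 0 0 1 1
Head at position 0
tape[0] = 0

0


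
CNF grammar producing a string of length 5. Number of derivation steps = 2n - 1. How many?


Chomsky Normal Form derivation:
String length n = 5
Each step either:
  - Splits a nonterminal into two (n-1 such steps)
  - Converts a nonterminal to terminal (n such steps)
Total = (n-1) + n = 2n - 1
= 2(5) - 1
= 10 - 1
= 9

9


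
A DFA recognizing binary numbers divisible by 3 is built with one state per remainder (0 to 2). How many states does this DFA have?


Divisibility by 3 is tracked via the remainder mod 3: 0, 1, ..., 2
The construction assigns one state to each remainder
Number of remainders = 3

3


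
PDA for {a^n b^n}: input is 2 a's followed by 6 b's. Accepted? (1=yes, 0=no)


Language requires equal numbers of a's and b's
PDA pushes for each 'a', pops for each 'b'
Number of a's = 2
Number of b's = 6
2 != 6 -> Reject

0


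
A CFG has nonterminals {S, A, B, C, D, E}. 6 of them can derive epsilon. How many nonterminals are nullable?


Nonterminals: {S, A, B, C, D, E}
A nonterminal is nullable if it can derive epsilon
Counting nullable nonterminals: 6
Total nullable = 6

6


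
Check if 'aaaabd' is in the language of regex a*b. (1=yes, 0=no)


Pattern: a*b
String: 'aaaabd'
Pattern requires: zero or more 'a's followed by exactly one 'b'
Found 4 leading 'a's
Remaining: 'bd'
Remaining is not 'b' -> no match
Result: 0

0


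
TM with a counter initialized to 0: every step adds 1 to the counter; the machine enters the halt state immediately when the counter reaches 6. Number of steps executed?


Counter starts at 0. Counting sequence:
  Step 1: counter = 1
  Step 2: counter = 2
  Step 3: counter = 3
  Step 4: counter = 4
  Step 5: counter = 5
  Step 6: counter = 6
Counter reached 6 -> halt
Total steps = 6

6


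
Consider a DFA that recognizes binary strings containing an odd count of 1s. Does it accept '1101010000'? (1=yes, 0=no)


DFA has 2 states: q_even (start, accept=no) and q_odd
Processing string '1101010000' character by character:
  Position 0: read '1', 1-count=1 -> q_odd
  Position 1: read '1', 1-count=2 -> q_even
  Position 2: read '0', 1-count=2 -> q_even (no change)
  Position 3: read '1', 1-count=3 -> q_odd
  Position 4: read '0', 1-count=3 -> q_odd (no change)
  Position 5: read '1', 1-count=4 -> q_even
  Position 6: read '0', 1-count=4 -> q_even (no change)
  Position 7: read '0', 1-count=4 -> q_even (no change)
  Position 8: read '0', 1-count=4 -> q_even (no change)
  Position 9: read '0', 1-count=4 -> q_even (no change)
Final state: q_even, total 1s = 4 (even); the DFA requires an odd count -> reject

0


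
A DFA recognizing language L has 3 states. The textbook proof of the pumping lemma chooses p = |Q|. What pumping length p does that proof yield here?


Pumping lemma for regular languages (standard proof):
Take p = |Q|, the number of DFA states.
Any string of length >= |Q| passes through |Q|+1 states while reading its first |Q| symbols,
so by pigeonhole some state repeats, giving the loop that can be pumped.
Here |Q| = 3
Therefore the proof uses p = 3

3


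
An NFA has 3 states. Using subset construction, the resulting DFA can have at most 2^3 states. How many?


NFA has 3 states
Subset construction: each DFA state = subset of NFA states
Maximum subsets = 2^3
2^3 = 8

8


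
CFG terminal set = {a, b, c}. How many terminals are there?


Terminal symbols: a, b, c
Counting each: a (#1), b (#2), c (#3)
Total = 3

3


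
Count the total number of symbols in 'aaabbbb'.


String: 'aaabbbb'
Counting characters:
  'a' appears 3 time(s)
  'b' appears 4 time(s)
Total length = 3 + 4 = 7

7


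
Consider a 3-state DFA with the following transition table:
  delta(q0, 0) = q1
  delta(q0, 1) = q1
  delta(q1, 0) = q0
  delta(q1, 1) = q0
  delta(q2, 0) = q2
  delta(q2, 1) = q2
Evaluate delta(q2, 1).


Looking up transition function:
delta(q2, 1) in the table
Row: q2, Column: 1
Result: q2

q2


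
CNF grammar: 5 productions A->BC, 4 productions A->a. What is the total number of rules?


CNF allows two rule forms:
  A -> BC (binary): 5 rules
  A -> a (terminal): 4 rules
Total = 5 + 4 = 9

9


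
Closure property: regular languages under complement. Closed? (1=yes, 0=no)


Regular languages are closed under:
- Union (DFA product construction)
- Intersection (DFA product construction)
- Complement (swap accept/reject states)
- Concatenation (NFA construction)
- Kleene star (NFA construction)
complement is in this list
Therefore: closed

1


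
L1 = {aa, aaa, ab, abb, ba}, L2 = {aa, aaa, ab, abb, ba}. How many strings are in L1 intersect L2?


L1 = {aa, aaa, ab, abb, ba}
L2 = {aa, aaa, ab, abb, ba}
Checking each string in L1 against L2:
  'aa': in L2? Yes
  'aaa': in L2? Yes
  'ab': in L2? Yes
  'abb': in L2? Yes
  'ba': in L2? Yes
Intersection = {aa, aaa, ab, abb, ba}
|L1 ∩ L2| = 5

5


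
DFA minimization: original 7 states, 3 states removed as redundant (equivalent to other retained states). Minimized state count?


Original DFA: 7 states
Redundant states removed: 3
Minimized states = original - removed
= 7 - 3
= 4

4


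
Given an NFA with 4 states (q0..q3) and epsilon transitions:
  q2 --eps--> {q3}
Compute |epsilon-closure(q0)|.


Starting from q0
Initialize closure = {q0}
q0 has no outgoing epsilon transitions -> nothing to add
Final closure: {q0}
Size = 1

1


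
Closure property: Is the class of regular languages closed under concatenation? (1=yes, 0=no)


Regular languages are closed under all standard operations:
- Union: Yes (product construction)
- Intersection: Yes (product construction)
- Complement: Yes (swap accept/reject)
- Concatenation: Yes (NFA construction)
Operation: concatenation -> Closed

1


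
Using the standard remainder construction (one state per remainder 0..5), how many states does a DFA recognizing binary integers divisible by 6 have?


Divisibility by 6 is tracked via the remainder mod 6: 0, 1, ..., 5
The construction assigns one state to each remainder
Number of remainders = 6

6


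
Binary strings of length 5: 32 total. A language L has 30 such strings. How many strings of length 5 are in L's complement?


Alphabet: {0,1}
String length: 5
Total strings of length 5 = 2^5 = 32
Strings in L = 30
Complement = total - |L|
= 32 - 30
= 2

2


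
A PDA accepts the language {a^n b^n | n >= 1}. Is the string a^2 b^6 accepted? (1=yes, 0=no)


Language requires equal numbers of a's and b's
PDA pushes for each 'a', pops for each 'b'
Number of a's = 2
Number of b's = 6
2 != 6 -> Reject

0


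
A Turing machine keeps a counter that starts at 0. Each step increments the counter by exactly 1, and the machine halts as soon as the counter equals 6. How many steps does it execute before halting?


Counter starts at 0. Counting sequence:
  Step 1: counter = 1
  Step 2: counter = 2
  Step 3: counter = 3
  Step 4: counter = 4
  Step 5: counter = 5
  Step 6: counter = 6
Counter reached 6 -> halt
Total steps = 6

6


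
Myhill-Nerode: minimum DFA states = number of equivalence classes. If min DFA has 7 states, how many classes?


Myhill-Nerode theorem:
Number of equivalence classes = number of states in minimal DFA
Minimal DFA states = 7
Therefore equivalence classes = 7

7


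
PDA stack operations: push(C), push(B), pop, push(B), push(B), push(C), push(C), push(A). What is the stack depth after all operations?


Tracing stack operations:
  push(C) -> stack = [C], depth=1
  push(B) -> stack = [C,B], depth=2
  pop -> removed B, stack = [C], depth=1
  push(B) -> stack = [C,B], depth=2
  push(B) -> stack = [C,B,B], depth=3
  push(C) -> stack = [C,B,B,C], depth=4
  push(C) -> stack = [C,B,B,C,C], depth=5
  push(A) -> stack = [C,B,B,C,C,A], depth=6
Final depth = 6

6


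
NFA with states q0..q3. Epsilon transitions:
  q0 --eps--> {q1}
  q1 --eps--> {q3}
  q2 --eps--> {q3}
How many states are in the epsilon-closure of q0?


Starting from q0
Initialize closure = {q0}
Follow epsilon from q0 -> add q1
Follow epsilon from q1 -> add q3
Final closure: {q0, q1, q3}
Size = 3

3


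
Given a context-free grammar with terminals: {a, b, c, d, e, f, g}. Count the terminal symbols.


Terminal symbols: a, b, c, d, e, f, g
Counting each: a (#1), b (#2), c (#3), d (#4), e (#5), f (#6), g (#7)
Total = 7

7


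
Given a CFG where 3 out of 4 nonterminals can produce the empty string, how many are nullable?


Nonterminals: {S, A, B, C}
A nonterminal is nullable if it can derive epsilon
Counting nullable nonterminals: 3
Total nullable = 3

3


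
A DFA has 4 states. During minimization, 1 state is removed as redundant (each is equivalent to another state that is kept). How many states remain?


Original DFA: 4 states
Redundant states removed: 1
Minimized states = original - removed
= 4 - 1
= 3

3


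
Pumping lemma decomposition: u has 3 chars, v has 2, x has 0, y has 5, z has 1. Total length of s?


|s| = |u| + |v| + |x| + |y| + |z|
= 3 + 2 + 0 + 5 + 1
= 5 + 0 + 6
= 5 + 6
= 11

11


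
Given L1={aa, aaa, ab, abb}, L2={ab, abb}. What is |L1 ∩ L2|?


L1 = {aa, aaa, ab, abb}
L2 = {ab, abb}
Checking each string in L1 against L2:
  'aa': in L2? No
  'aaa': in L2? No
  'ab': in L2? Yes
  'abb': in L2? Yes
Intersection = {ab, abb}
|L1 ∩ L2| = 2

2


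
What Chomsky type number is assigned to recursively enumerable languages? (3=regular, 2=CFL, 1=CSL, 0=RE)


Chomsky hierarchy levels:
  Type 3: Regular (DFA/NFA/regex)
  Type 2: Context-free (PDA)
  Type 1: Context-sensitive
  Type 0: Recursively enumerable (TM)
'recursively enumerable' corresponds to Type 0

0


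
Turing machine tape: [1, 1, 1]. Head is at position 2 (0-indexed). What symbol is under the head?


Tape: [1, 1, 1]
Positions: 0 1 2
Values:    1 1 1
Head at position 2
tape[2] = 1

1


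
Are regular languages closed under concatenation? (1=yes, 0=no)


Regular languages are closed under:
- Union (DFA product construction)
- Intersection (DFA product construction)
- Complement (swap accept/reject states)
- Concatenation (NFA construction)
- Kleene star (NFA construction)
concatenation is in this list
Therefore: closed

1


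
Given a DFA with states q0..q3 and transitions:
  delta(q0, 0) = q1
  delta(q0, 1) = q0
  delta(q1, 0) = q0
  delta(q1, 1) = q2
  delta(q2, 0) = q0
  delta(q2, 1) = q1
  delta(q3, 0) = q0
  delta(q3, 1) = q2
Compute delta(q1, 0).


Looking up transition function:
delta(q1, 0) in the table
Row: q1, Column: 0
Result: q0

q0


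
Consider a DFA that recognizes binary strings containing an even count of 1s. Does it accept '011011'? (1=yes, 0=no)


DFA has 2 states: q_even (start, accept=yes) and q_odd
Processing string '011011' character by character:
  Position 0: read '0', 1-count=0 -> q_even (no change)
  Position 1: read '1', 1-count=1 -> q_odd
  Position 2: read '1', 1-count=2 -> q_even
  Position 3: read '0', 1-count=2 -> q_even (no change)
  Position 4: read '1', 1-count=3 -> q_odd
  Position 5: read '1', 1-count=4 -> q_even
Final state: q_even, total 1s = 4 (even); the DFA requires an even count -> accept

1


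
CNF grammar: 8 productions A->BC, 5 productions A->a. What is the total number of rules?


CNF allows two rule forms:
  A -> BC (binary): 8 rules
  A -> a (terminal): 5 rules
Total = 8 + 5 = 13

13


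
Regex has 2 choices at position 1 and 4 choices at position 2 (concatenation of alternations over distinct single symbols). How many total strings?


First group: 2 alternatives
Second group: 4 alternatives
Concatenation: each choice from group 1 pairs with each from group 2
Total = 2 x 4 = 8

8


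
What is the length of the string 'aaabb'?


String: 'aaabb'
Counting characters:
  'a' appears 3 time(s)
  'b' appears 2 time(s)
Total length = 3 + 2 = 5

5


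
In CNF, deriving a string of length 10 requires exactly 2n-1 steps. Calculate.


Chomsky Normal Form derivation:
String length n = 10
Each step either:
  - Splits a nonterminal into two (n-1 such steps)
  - Converts a nonterminal to terminal (n such steps)
Total = (n-1) + n = 2n - 1
= 2(10) - 1
= 20 - 1
= 19

19


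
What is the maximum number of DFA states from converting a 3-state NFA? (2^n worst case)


NFA has 3 states
Subset construction: each DFA state = subset of NFA states
Maximum subsets = 2^3
2^3 = 8

8


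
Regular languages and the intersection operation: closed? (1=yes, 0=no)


Regular languages are closed under all standard operations:
- Union: Yes (product construction)
- Intersection: Yes (product construction)
- Complement: Yes (swap accept/reject)
- Concatenation: Yes (NFA construction)
Operation: intersection -> Closed

1


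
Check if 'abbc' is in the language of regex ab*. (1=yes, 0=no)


Pattern: ab*
String: 'abbc'
Pattern requires: exactly one 'a' followed by zero or more 'b's
First char is 'a' -> OK
Rest 'bbc': all b's? No
Result: 0

0


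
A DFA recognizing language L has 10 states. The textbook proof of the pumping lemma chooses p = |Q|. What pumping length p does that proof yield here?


Pumping lemma for regular languages (standard proof):
Take p = |Q|, the number of DFA states.
Any string of length >= |Q| passes through |Q|+1 states while reading its first |Q| symbols,
so by pigeonhole some state repeats, giving the loop that can be pumped.
Here |Q| = 10
Therefore the proof uses p = 10

10


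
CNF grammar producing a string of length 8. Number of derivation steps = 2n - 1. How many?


Chomsky Normal Form derivation:
String length n = 8
Each step either:
  - Splits a nonterminal into two (n-1 such steps)
  - Converts a nonterminal to terminal (n such steps)
Total = (n-1) + n = 2n - 1
= 2(8) - 1
= 16 - 1
= 15

15


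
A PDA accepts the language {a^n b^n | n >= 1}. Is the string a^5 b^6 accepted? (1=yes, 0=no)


Language requires equal numbers of a's and b's
PDA pushes for each 'a', pops for each 'b'
Number of a's = 5
Number of b's = 6
5 != 6 -> Reject

0


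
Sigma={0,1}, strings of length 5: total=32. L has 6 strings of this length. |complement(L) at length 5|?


Alphabet: {0,1}
String length: 5
Total strings of length 5 = 2^5 = 32
Strings in L = 6
Complement = total - |L|
= 32 - 6
= 26

26


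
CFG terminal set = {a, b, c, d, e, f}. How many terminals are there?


Terminal symbols: a, b, c, d, e, f
Counting each: a (#1), b (#2), c (#3), d (#4), e (#5), f (#6)
Total = 6

6


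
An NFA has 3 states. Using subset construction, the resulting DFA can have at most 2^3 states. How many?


NFA has 3 states
Subset construction: each DFA state = subset of NFA states
Maximum subsets = 2^3
2^3 = 8

8


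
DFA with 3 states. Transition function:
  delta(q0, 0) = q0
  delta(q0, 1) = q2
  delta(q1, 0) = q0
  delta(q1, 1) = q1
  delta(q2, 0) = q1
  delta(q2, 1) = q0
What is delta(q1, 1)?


Looking up transition function:
delta(q1, 1) in the table
Row: q1, Column: 1
Result: q1

q1


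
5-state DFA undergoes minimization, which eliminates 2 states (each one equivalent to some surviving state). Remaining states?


Original DFA: 5 states
Redundant states removed: 2
Minimized states = original - removed
= 5 - 2
= 3

3


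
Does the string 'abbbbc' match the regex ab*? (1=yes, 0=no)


Pattern: ab*
String: 'abbbbc'
Pattern requires: exactly one 'a' followed by zero or more 'b's
First char is 'a' -> OK
Rest 'bbbbc': all b's? No
Result: 0

0


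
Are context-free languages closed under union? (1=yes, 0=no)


CFL closure properties:
  Closed under: union, concatenation, Kleene star
  NOT closed under: intersection, complement
Operation 'union' is in closed list -> Yes (closed)

1


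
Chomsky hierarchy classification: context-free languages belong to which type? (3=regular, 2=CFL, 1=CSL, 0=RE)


Chomsky hierarchy levels:
  Type 3: Regular (DFA/NFA/regex)
  Type 2: Context-free (PDA)
  Type 1: Context-sensitive
  Type 0: Recursively enumerable (TM)
'context-free' corresponds to Type 2

2


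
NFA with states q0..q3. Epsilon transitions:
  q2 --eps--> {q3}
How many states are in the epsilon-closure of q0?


Starting from q0
Initialize closure = {q0}
q0 has no outgoing epsilon transitions -> nothing to add
Final closure: {q0}
Size = 1

1


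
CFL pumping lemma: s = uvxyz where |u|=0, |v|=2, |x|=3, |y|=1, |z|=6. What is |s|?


|s| = |u| + |v| + |x| + |y| + |z|
= 0 + 2 + 3 + 1 + 6
= 2 + 3 + 7
= 5 + 7
= 12

12


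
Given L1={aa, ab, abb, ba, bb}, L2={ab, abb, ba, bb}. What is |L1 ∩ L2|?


L1 = {aa, ab, abb, ba, bb}
L2 = {ab, abb, ba, bb}
Checking each string in L1 against L2:
  'aa': in L2? No
  'ab': in L2? Yes
  'abb': in L2? Yes
  'ba': in L2? Yes
  'bb': in L2? Yes
Intersection = {ab, abb, ba, bb}
|L1 ∩ L2| = 4

4


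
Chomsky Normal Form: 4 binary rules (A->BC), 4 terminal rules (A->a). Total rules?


CNF allows two rule forms:
  A -> BC (binary): 4 rules
  A -> a (terminal): 4 rules
Total = 4 + 4 = 8

8


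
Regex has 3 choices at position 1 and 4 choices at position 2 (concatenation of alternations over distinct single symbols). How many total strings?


First group: 3 alternatives
Second group: 4 alternatives
Concatenation: each choice from group 1 pairs with each from group 2
Total = 3 x 4 = 12

12


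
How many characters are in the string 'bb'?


String: 'bb'
Counting characters:
  'b' appears 2 time(s)
Total length = 0 + 2 = 2

2


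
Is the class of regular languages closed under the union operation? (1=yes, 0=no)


Regular languages are closed under:
- Union (DFA product construction)
- Intersection (DFA product construction)
- Complement (swap accept/reject states)
- Concatenation (NFA construction)
- Kleene star (NFA construction)
union is in this list
Therefore: closed

1


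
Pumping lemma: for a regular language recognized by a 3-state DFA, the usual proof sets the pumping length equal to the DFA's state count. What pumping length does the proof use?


Pumping lemma for regular languages (standard proof):
Take p = |Q|, the number of DFA states.
Any string of length >= |Q| passes through |Q|+1 states while reading its first |Q| symbols,
so by pigeonhole some state repeats, giving the loop that can be pumped.
Here |Q| = 3
Therefore the proof uses p = 3

3
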